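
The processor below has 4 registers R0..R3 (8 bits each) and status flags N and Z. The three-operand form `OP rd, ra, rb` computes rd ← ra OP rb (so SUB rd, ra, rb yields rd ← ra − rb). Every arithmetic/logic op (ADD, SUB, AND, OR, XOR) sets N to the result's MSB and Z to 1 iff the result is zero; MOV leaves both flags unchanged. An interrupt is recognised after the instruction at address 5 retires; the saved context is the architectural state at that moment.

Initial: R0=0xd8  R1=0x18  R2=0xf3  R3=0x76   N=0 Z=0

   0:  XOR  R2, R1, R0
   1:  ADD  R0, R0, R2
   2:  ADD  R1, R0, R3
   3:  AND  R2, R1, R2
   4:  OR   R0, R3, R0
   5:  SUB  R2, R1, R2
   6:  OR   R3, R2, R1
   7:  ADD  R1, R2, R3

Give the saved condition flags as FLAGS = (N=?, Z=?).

after  0: R0=0xd8 R1=0x18 R2=0xc0 R3=0x76  N=1 Z=0
after  1: R0=0x98 R1=0x18 R2=0xc0 R3=0x76  N=1 Z=0
after  2: R0=0x98 R1=0x0e R2=0xc0 R3=0x76  N=0 Z=0
after  3: R0=0x98 R1=0x0e R2=0x00 R3=0x76  N=0 Z=1
after  4: R0=0xfe R1=0x0e R2=0x00 R3=0x76  N=1 Z=0
after  5: R0=0xfe R1=0x0e R2=0x0e R3=0x76  N=0 Z=0
-- IRQ taken; context saved, return-PC = 6 --

FLAGS = (N=0, Z=0)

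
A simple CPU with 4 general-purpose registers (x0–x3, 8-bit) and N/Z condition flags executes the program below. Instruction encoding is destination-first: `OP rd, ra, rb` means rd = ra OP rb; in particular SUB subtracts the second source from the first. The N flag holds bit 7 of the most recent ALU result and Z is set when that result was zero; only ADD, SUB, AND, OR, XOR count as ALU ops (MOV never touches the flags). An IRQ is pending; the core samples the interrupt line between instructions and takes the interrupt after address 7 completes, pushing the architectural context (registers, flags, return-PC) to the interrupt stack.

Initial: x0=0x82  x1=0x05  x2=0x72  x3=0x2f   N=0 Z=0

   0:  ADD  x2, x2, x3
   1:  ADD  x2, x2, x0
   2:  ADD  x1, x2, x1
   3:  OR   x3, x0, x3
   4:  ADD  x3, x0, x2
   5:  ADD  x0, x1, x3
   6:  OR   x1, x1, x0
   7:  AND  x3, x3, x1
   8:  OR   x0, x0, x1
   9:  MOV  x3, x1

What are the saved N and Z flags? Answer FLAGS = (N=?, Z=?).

after  0: x0=0x82 x1=0x05 x2=0xa1 x3=0x2f  N=1 Z=0
after  1: x0=0x82 x1=0x05 x2=0x23 x3=0x2f  N=0 Z=0
after  2: x0=0x82 x1=0x28 x2=0x23 x3=0x2f  N=0 Z=0
after  3: x0=0x82 x1=0x28 x2=0x23 x3=0xaf  N=1 Z=0
after  4: x0=0x82 x1=0x28 x2=0x23 x3=0xa5  N=1 Z=0
after  5: x0=0xcd x1=0x28 x2=0x23 x3=0xa5  N=1 Z=0
after  6: x0=0xcd x1=0xed x2=0x23 x3=0xa5  N=1 Z=0
after  7: x0=0xcd x1=0xed x2=0x23 x3=0xa5  N=1 Z=0
-- IRQ taken; context saved, return-PC = 8 --

FLAGS = (N=1, Z=0)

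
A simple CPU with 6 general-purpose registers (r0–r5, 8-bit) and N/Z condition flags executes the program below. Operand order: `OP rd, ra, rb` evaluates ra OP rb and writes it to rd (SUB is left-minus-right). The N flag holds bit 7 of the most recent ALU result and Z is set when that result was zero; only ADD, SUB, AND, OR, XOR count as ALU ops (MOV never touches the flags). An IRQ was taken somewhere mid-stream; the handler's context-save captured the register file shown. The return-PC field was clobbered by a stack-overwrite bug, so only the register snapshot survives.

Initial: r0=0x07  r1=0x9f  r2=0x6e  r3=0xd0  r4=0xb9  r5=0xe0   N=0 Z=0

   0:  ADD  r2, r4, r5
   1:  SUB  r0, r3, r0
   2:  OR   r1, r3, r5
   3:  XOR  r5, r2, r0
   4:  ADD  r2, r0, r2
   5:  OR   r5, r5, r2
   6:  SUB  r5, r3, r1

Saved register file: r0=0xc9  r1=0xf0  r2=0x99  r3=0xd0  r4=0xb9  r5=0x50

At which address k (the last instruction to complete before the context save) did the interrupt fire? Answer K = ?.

after  0: r0=0x07 r1=0x9f r2=0x99 r3=0xd0 r4=0xb9 r5=0xe0  N=1 Z=0
after  1: r0=0xc9 r1=0x9f r2=0x99 r3=0xd0 r4=0xb9 r5=0xe0  N=1 Z=0
after  2: r0=0xc9 r1=0xf0 r2=0x99 r3=0xd0 r4=0xb9 r5=0xe0  N=1 Z=0
after  3: r0=0xc9 r1=0xf0 r2=0x99 r3=0xd0 r4=0xb9 r5=0x50  N=0 Z=0
-- IRQ taken; context saved, return-PC = 4 --

K = 3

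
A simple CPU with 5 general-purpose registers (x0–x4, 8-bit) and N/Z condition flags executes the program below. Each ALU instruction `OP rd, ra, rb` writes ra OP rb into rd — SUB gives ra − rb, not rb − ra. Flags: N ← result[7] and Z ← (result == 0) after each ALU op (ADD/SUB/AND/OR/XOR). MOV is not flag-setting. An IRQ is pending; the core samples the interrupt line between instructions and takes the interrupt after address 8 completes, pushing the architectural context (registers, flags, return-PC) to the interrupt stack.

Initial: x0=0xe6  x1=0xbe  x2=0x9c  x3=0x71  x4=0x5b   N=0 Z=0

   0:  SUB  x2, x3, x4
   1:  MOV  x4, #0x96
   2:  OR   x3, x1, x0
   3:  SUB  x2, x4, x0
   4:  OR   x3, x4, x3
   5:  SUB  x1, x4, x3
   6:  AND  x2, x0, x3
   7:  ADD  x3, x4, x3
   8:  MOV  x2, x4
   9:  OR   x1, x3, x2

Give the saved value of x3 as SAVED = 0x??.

after  0: x0=0xe6 x1=0xbe x2=0x16 x3=0x71 x4=0x5b  N=0 Z=0
after  1: x0=0xe6 x1=0xbe x2=0x16 x3=0x71 x4=0x96  N=0 Z=0
after  2: x0=0xe6 x1=0xbe x2=0x16 x3=0xfe x4=0x96  N=1 Z=0
after  3: x0=0xe6 x1=0xbe x2=0xb0 x3=0xfe x4=0x96  N=1 Z=0
after  4: x0=0xe6 x1=0xbe x2=0xb0 x3=0xfe x4=0x96  N=1 Z=0
after  5: x0=0xe6 x1=0x98 x2=0xb0 x3=0xfe x4=0x96  N=1 Z=0
after  6: x0=0xe6 x1=0x98 x2=0xe6 x3=0xfe x4=0x96  N=1 Z=0
after  7: x0=0xe6 x1=0x98 x2=0xe6 x3=0x94 x4=0x96  N=1 Z=0
after  8: x0=0xe6 x1=0x98 x2=0x96 x3=0x94 x4=0x96  N=1 Z=0
-- IRQ taken; context saved, return-PC = 9 --

SAVED = 0x94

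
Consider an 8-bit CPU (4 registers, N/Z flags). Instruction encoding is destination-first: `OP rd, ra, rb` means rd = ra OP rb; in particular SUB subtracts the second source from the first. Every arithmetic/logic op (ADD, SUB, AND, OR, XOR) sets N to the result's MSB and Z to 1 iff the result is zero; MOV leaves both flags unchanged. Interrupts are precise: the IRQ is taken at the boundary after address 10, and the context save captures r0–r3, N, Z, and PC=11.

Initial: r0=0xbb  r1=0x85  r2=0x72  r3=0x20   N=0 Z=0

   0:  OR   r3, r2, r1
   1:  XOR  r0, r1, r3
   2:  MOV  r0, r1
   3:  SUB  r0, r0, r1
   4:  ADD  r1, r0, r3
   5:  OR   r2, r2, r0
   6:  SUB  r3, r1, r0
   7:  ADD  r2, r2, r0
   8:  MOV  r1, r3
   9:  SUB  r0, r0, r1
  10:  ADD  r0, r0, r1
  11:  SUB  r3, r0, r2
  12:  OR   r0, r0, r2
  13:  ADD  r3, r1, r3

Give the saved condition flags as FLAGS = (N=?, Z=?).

FLAGS = (N=0, Z=1)

after  0: r0=0xbb r1=0x85 r2=0x72 r3=0xf7  N=1 Z=0
after  1: r0=0x72 r1=0x85 r2=0x72 r3=0xf7  N=0 Z=0
after  2: r0=0x85 r1=0x85 r2=0x72 r3=0xf7  N=0 Z=0
after  3: r0=0x00 r1=0x85 r2=0x72 r3=0xf7  N=0 Z=1
after  4: r0=0x00 r1=0xf7 r2=0x72 r3=0xf7  N=1 Z=0
after  5: r0=0x00 r1=0xf7 r2=0x72 r3=0xf7  N=0 Z=0
after  6: r0=0x00 r1=0xf7 r2=0x72 r3=0xf7  N=1 Z=0
after  7: r0=0x00 r1=0xf7 r2=0x72 r3=0xf7  N=0 Z=0
after  8: r0=0x00 r1=0xf7 r2=0x72 r3=0xf7  N=0 Z=0
after  9: r0=0x09 r1=0xf7 r2=0x72 r3=0xf7  N=0 Z=0
after 10: r0=0x00 r1=0xf7 r2=0x72 r3=0xf7  N=0 Z=1
-- IRQ taken; context saved, return-PC = 11 --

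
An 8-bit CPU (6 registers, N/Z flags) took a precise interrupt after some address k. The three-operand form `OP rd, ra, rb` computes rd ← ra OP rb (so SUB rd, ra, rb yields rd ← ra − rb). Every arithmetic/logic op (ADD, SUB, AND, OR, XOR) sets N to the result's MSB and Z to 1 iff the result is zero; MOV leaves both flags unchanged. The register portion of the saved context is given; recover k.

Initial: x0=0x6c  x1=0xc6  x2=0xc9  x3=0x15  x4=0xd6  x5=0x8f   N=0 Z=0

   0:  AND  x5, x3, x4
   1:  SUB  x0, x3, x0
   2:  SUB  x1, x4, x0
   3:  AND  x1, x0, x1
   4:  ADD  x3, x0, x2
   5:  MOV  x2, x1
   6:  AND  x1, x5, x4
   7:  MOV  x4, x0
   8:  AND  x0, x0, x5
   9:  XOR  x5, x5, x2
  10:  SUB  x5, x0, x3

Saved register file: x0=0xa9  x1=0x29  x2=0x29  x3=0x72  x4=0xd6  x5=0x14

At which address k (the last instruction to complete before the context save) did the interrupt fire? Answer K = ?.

after  0: x0=0x6c x1=0xc6 x2=0xc9 x3=0x15 x4=0xd6 x5=0x14  N=0 Z=0
after  1: x0=0xa9 x1=0xc6 x2=0xc9 x3=0x15 x4=0xd6 x5=0x14  N=1 Z=0
after  2: x0=0xa9 x1=0x2d x2=0xc9 x3=0x15 x4=0xd6 x5=0x14  N=0 Z=0
after  3: x0=0xa9 x1=0x29 x2=0xc9 x3=0x15 x4=0xd6 x5=0x14  N=0 Z=0
after  4: x0=0xa9 x1=0x29 x2=0xc9 x3=0x72 x4=0xd6 x5=0x14  N=0 Z=0
after  5: x0=0xa9 x1=0x29 x2=0x29 x3=0x72 x4=0xd6 x5=0x14  N=0 Z=0
-- IRQ taken; context saved, return-PC = 6 --

K = 5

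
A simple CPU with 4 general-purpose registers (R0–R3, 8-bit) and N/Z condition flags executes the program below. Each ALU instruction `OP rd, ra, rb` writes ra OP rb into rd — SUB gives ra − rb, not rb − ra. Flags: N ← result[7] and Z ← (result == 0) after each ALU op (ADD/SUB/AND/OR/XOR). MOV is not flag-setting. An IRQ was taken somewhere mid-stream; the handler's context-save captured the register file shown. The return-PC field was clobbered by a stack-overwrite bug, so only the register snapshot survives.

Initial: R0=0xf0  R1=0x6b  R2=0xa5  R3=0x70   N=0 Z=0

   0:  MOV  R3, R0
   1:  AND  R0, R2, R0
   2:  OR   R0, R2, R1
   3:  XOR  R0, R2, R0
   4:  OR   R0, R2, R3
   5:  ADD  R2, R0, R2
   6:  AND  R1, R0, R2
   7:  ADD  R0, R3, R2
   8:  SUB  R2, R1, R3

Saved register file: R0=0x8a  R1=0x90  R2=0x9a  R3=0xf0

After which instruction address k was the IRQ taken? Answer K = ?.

after  0: R0=0xf0 R1=0x6b R2=0xa5 R3=0xf0  N=0 Z=0
after  1: R0=0xa0 R1=0x6b R2=0xa5 R3=0xf0  N=1 Z=0
after  2: R0=0xef R1=0x6b R2=0xa5 R3=0xf0  N=1 Z=0
after  3: R0=0x4a R1=0x6b R2=0xa5 R3=0xf0  N=0 Z=0
after  4: R0=0xf5 R1=0x6b R2=0xa5 R3=0xf0  N=1 Z=0
after  5: R0=0xf5 R1=0x6b R2=0x9a R3=0xf0  N=1 Z=0
after  6: R0=0xf5 R1=0x90 R2=0x9a R3=0xf0  N=1 Z=0
after  7: R0=0x8a R1=0x90 R2=0x9a R3=0xf0  N=1 Z=0
-- IRQ taken; context saved, return-PC = 8 --

K = 7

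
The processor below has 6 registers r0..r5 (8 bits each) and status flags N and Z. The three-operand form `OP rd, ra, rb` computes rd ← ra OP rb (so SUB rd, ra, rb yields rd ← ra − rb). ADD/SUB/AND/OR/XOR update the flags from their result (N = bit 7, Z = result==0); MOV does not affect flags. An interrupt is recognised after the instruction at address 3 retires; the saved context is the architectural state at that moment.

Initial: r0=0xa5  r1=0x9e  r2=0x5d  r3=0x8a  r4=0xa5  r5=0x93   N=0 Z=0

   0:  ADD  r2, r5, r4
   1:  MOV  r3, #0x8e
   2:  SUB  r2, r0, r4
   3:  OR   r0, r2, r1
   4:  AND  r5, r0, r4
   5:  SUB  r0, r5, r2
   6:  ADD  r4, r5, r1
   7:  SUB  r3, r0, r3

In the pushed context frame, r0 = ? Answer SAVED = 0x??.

after  0: r0=0xa5 r1=0x9e r2=0x38 r3=0x8a r4=0xa5 r5=0x93  N=0 Z=0
after  1: r0=0xa5 r1=0x9e r2=0x38 r3=0x8e r4=0xa5 r5=0x93  N=0 Z=0
after  2: r0=0xa5 r1=0x9e r2=0x00 r3=0x8e r4=0xa5 r5=0x93  N=0 Z=1
after  3: r0=0x9e r1=0x9e r2=0x00 r3=0x8e r4=0xa5 r5=0x93  N=1 Z=0
-- IRQ taken; context saved, return-PC = 4 --

SAVED = 0x9e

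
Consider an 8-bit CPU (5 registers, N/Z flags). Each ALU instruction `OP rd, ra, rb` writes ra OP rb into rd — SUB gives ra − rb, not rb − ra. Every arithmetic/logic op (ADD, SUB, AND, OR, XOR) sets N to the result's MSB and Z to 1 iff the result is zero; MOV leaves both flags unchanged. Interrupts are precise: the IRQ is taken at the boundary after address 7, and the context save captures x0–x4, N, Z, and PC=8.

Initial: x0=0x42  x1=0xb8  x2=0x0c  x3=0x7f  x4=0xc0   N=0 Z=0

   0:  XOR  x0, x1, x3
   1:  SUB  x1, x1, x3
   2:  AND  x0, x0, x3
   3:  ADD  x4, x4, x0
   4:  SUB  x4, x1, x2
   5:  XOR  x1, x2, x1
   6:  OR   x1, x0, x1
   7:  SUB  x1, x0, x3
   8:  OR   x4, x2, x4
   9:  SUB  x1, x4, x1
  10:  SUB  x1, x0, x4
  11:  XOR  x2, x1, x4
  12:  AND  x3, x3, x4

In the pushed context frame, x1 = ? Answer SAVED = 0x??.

SAVED = 0xc8

after  0: x0=0xc7 x1=0xb8 x2=0x0c x3=0x7f x4=0xc0  N=1 Z=0
after  1: x0=0xc7 x1=0x39 x2=0x0c x3=0x7f x4=0xc0  N=0 Z=0
after  2: x0=0x47 x1=0x39 x2=0x0c x3=0x7f x4=0xc0  N=0 Z=0
after  3: x0=0x47 x1=0x39 x2=0x0c x3=0x7f x4=0x07  N=0 Z=0
after  4: x0=0x47 x1=0x39 x2=0x0c x3=0x7f x4=0x2d  N=0 Z=0
after  5: x0=0x47 x1=0x35 x2=0x0c x3=0x7f x4=0x2d  N=0 Z=0
after  6: x0=0x47 x1=0x77 x2=0x0c x3=0x7f x4=0x2d  N=0 Z=0
after  7: x0=0x47 x1=0xc8 x2=0x0c x3=0x7f x4=0x2d  N=1 Z=0
-- IRQ taken; context saved, return-PC = 8 --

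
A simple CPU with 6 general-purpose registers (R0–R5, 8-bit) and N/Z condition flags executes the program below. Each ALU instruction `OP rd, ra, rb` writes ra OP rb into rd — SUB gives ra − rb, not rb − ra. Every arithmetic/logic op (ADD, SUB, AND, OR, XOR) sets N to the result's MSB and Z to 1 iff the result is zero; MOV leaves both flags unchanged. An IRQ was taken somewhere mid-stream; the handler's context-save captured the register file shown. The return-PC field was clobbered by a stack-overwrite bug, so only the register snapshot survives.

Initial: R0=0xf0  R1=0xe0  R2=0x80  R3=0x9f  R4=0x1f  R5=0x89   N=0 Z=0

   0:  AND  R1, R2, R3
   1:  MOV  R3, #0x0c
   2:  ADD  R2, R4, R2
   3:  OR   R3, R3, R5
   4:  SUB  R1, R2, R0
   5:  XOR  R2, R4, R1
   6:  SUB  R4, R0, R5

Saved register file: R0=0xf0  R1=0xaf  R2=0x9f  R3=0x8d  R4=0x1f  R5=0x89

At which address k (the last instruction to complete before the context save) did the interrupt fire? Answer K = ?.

after  0: R0=0xf0 R1=0x80 R2=0x80 R3=0x9f R4=0x1f R5=0x89  N=1 Z=0
after  1: R0=0xf0 R1=0x80 R2=0x80 R3=0x0c R4=0x1f R5=0x89  N=1 Z=0
after  2: R0=0xf0 R1=0x80 R2=0x9f R3=0x0c R4=0x1f R5=0x89  N=1 Z=0
after  3: R0=0xf0 R1=0x80 R2=0x9f R3=0x8d R4=0x1f R5=0x89  N=1 Z=0
after  4: R0=0xf0 R1=0xaf R2=0x9f R3=0x8d R4=0x1f R5=0x89  N=1 Z=0
-- IRQ taken; context saved, return-PC = 5 --

K = 4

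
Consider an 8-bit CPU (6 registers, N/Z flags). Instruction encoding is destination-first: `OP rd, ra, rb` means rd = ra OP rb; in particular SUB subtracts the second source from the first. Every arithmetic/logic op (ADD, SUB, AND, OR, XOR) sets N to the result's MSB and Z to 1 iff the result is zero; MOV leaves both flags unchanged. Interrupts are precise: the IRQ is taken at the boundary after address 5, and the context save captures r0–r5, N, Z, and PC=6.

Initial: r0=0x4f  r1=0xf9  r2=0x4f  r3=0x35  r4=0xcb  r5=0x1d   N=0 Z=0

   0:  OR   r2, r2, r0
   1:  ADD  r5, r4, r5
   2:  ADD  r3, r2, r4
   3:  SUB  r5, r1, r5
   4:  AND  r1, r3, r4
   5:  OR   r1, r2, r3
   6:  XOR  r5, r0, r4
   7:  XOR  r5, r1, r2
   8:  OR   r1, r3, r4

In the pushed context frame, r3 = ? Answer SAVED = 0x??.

SAVED = 0x1a

after  0: r0=0x4f r1=0xf9 r2=0x4f r3=0x35 r4=0xcb r5=0x1d  N=0 Z=0
after  1: r0=0x4f r1=0xf9 r2=0x4f r3=0x35 r4=0xcb r5=0xe8  N=1 Z=0
after  2: r0=0x4f r1=0xf9 r2=0x4f r3=0x1a r4=0xcb r5=0xe8  N=0 Z=0
after  3: r0=0x4f r1=0xf9 r2=0x4f r3=0x1a r4=0xcb r5=0x11  N=0 Z=0
after  4: r0=0x4f r1=0x0a r2=0x4f r3=0x1a r4=0xcb r5=0x11  N=0 Z=0
after  5: r0=0x4f r1=0x5f r2=0x4f r3=0x1a r4=0xcb r5=0x11  N=0 Z=0
-- IRQ taken; context saved, return-PC = 6 --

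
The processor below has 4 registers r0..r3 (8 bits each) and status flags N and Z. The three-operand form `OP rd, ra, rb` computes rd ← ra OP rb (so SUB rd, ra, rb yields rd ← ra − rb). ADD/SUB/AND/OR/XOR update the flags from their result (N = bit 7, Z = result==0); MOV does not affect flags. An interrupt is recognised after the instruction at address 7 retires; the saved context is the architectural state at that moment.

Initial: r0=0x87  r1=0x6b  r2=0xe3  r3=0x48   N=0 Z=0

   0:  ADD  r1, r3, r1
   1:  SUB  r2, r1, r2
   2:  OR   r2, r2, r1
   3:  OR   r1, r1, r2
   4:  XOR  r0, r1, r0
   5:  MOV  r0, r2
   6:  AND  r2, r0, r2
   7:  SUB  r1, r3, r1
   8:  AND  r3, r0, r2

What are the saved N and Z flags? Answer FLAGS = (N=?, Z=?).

FLAGS = (N=0, Z=0)

after  0: r0=0x87 r1=0xb3 r2=0xe3 r3=0x48  N=1 Z=0
after  1: r0=0x87 r1=0xb3 r2=0xd0 r3=0x48  N=1 Z=0
after  2: r0=0x87 r1=0xb3 r2=0xf3 r3=0x48  N=1 Z=0
after  3: r0=0x87 r1=0xf3 r2=0xf3 r3=0x48  N=1 Z=0
after  4: r0=0x74 r1=0xf3 r2=0xf3 r3=0x48  N=0 Z=0
after  5: r0=0xf3 r1=0xf3 r2=0xf3 r3=0x48  N=0 Z=0
after  6: r0=0xf3 r1=0xf3 r2=0xf3 r3=0x48  N=1 Z=0
after  7: r0=0xf3 r1=0x55 r2=0xf3 r3=0x48  N=0 Z=0
-- IRQ taken; context saved, return-PC = 8 --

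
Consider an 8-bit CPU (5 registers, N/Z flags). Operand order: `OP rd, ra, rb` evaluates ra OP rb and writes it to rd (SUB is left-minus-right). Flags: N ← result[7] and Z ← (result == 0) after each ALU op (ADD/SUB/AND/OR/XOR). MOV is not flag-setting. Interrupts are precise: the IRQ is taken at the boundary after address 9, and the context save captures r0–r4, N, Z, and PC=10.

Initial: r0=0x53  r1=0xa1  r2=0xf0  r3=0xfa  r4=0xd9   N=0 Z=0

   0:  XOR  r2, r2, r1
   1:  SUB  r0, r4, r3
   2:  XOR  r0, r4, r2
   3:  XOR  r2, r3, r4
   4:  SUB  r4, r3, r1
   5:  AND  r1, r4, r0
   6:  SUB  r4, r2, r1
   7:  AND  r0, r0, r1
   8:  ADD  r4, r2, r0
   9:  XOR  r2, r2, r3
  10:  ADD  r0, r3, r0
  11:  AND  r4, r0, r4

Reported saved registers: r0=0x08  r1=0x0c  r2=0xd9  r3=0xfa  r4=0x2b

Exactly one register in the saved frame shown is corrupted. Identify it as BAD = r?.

BAD = r1

after  0: r0=0x53 r1=0xa1 r2=0x51 r3=0xfa r4=0xd9  N=0 Z=0
after  1: r0=0xdf r1=0xa1 r2=0x51 r3=0xfa r4=0xd9  N=1 Z=0
after  2: r0=0x88 r1=0xa1 r2=0x51 r3=0xfa r4=0xd9  N=1 Z=0
after  3: r0=0x88 r1=0xa1 r2=0x23 r3=0xfa r4=0xd9  N=0 Z=0
after  4: r0=0x88 r1=0xa1 r2=0x23 r3=0xfa r4=0x59  N=0 Z=0
after  5: r0=0x88 r1=0x08 r2=0x23 r3=0xfa r4=0x59  N=0 Z=0
after  6: r0=0x88 r1=0x08 r2=0x23 r3=0xfa r4=0x1b  N=0 Z=0
after  7: r0=0x08 r1=0x08 r2=0x23 r3=0xfa r4=0x1b  N=0 Z=0
after  8: r0=0x08 r1=0x08 r2=0x23 r3=0xfa r4=0x2b  N=0 Z=0
after  9: r0=0x08 r1=0x08 r2=0xd9 r3=0xfa r4=0x2b  N=1 Z=0
-- IRQ taken; context saved, return-PC = 10 --
mismatch: r1: reported 0x0c vs actual 0x08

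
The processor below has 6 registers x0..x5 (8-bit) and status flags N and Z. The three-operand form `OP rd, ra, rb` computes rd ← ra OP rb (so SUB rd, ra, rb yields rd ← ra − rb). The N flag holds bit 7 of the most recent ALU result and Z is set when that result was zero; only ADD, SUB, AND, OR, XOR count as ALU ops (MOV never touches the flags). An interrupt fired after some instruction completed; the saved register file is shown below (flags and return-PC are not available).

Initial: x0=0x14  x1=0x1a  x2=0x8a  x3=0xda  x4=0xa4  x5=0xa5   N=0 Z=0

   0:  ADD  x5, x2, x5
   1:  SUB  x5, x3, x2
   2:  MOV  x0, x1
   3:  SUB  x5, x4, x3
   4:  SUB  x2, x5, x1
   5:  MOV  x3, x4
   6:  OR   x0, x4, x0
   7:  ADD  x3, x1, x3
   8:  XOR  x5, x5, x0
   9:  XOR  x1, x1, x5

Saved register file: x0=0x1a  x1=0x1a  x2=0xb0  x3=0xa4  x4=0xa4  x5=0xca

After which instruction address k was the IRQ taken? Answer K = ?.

K = 5

after  0: x0=0x14 x1=0x1a x2=0x8a x3=0xda x4=0xa4 x5=0x2f  N=0 Z=0
after  1: x0=0x14 x1=0x1a x2=0x8a x3=0xda x4=0xa4 x5=0x50  N=0 Z=0
after  2: x0=0x1a x1=0x1a x2=0x8a x3=0xda x4=0xa4 x5=0x50  N=0 Z=0
after  3: x0=0x1a x1=0x1a x2=0x8a x3=0xda x4=0xa4 x5=0xca  N=1 Z=0
after  4: x0=0x1a x1=0x1a x2=0xb0 x3=0xda x4=0xa4 x5=0xca  N=1 Z=0
after  5: x0=0x1a x1=0x1a x2=0xb0 x3=0xa4 x4=0xa4 x5=0xca  N=1 Z=0
-- IRQ taken; context saved, return-PC = 6 --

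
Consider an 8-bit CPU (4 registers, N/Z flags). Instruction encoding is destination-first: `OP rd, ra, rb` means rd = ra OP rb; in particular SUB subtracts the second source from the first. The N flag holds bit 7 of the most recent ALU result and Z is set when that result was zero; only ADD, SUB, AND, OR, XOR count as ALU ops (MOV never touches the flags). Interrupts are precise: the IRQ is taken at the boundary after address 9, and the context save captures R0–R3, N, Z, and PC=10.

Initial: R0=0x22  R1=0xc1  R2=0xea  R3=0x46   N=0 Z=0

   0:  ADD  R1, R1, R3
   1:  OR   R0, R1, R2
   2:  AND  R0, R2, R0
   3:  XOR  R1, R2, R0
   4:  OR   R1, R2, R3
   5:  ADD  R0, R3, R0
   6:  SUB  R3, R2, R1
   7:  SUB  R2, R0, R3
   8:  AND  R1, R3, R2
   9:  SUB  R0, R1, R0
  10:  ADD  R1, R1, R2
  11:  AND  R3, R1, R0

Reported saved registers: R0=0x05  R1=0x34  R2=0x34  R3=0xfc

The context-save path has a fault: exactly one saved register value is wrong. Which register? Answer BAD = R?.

BAD = R0

after  0: R0=0x22 R1=0x07 R2=0xea R3=0x46  N=0 Z=0
after  1: R0=0xef R1=0x07 R2=0xea R3=0x46  N=1 Z=0
after  2: R0=0xea R1=0x07 R2=0xea R3=0x46  N=1 Z=0
after  3: R0=0xea R1=0x00 R2=0xea R3=0x46  N=0 Z=1
after  4: R0=0xea R1=0xee R2=0xea R3=0x46  N=1 Z=0
after  5: R0=0x30 R1=0xee R2=0xea R3=0x46  N=0 Z=0
after  6: R0=0x30 R1=0xee R2=0xea R3=0xfc  N=1 Z=0
after  7: R0=0x30 R1=0xee R2=0x34 R3=0xfc  N=0 Z=0
after  8: R0=0x30 R1=0x34 R2=0x34 R3=0xfc  N=0 Z=0
after  9: R0=0x04 R1=0x34 R2=0x34 R3=0xfc  N=0 Z=0
-- IRQ taken; context saved, return-PC = 10 --
mismatch: R0: reported 0x05 vs actual 0x04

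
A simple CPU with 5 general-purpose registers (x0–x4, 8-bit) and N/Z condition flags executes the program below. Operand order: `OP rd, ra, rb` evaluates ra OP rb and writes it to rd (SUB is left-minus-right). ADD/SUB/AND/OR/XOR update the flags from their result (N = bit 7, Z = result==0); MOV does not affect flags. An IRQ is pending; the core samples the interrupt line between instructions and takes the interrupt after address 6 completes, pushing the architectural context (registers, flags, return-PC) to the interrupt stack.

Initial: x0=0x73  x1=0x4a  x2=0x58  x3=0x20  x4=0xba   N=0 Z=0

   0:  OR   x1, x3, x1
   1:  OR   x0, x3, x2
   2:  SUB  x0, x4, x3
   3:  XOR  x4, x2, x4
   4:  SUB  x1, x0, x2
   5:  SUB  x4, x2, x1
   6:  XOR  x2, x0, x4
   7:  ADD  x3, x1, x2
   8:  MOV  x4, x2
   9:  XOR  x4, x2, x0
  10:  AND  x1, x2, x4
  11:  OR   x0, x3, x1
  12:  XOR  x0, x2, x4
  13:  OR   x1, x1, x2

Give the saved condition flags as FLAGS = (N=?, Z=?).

after  0: x0=0x73 x1=0x6a x2=0x58 x3=0x20 x4=0xba  N=0 Z=0
after  1: x0=0x78 x1=0x6a x2=0x58 x3=0x20 x4=0xba  N=0 Z=0
after  2: x0=0x9a x1=0x6a x2=0x58 x3=0x20 x4=0xba  N=1 Z=0
after  3: x0=0x9a x1=0x6a x2=0x58 x3=0x20 x4=0xe2  N=1 Z=0
after  4: x0=0x9a x1=0x42 x2=0x58 x3=0x20 x4=0xe2  N=0 Z=0
after  5: x0=0x9a x1=0x42 x2=0x58 x3=0x20 x4=0x16  N=0 Z=0
after  6: x0=0x9a x1=0x42 x2=0x8c x3=0x20 x4=0x16  N=1 Z=0
-- IRQ taken; context saved, return-PC = 7 --

FLAGS = (N=1, Z=0)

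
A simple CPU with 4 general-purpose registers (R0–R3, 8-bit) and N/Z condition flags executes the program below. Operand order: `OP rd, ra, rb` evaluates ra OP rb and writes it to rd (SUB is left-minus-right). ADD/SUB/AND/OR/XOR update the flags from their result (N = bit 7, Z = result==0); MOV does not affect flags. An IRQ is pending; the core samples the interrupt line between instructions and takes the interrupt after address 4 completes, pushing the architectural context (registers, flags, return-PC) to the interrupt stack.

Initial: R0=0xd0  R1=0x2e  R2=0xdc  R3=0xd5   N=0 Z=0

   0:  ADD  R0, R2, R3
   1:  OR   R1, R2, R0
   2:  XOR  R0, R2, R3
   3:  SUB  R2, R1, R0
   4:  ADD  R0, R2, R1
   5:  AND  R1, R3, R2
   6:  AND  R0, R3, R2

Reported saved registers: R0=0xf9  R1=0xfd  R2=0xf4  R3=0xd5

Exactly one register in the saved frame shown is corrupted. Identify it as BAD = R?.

after  0: R0=0xb1 R1=0x2e R2=0xdc R3=0xd5  N=1 Z=0
after  1: R0=0xb1 R1=0xfd R2=0xdc R3=0xd5  N=1 Z=0
after  2: R0=0x09 R1=0xfd R2=0xdc R3=0xd5  N=0 Z=0
after  3: R0=0x09 R1=0xfd R2=0xf4 R3=0xd5  N=1 Z=0
after  4: R0=0xf1 R1=0xfd R2=0xf4 R3=0xd5  N=1 Z=0
-- IRQ taken; context saved, return-PC = 5 --
mismatch: R0: reported 0xf9 vs actual 0xf1

BAD = R0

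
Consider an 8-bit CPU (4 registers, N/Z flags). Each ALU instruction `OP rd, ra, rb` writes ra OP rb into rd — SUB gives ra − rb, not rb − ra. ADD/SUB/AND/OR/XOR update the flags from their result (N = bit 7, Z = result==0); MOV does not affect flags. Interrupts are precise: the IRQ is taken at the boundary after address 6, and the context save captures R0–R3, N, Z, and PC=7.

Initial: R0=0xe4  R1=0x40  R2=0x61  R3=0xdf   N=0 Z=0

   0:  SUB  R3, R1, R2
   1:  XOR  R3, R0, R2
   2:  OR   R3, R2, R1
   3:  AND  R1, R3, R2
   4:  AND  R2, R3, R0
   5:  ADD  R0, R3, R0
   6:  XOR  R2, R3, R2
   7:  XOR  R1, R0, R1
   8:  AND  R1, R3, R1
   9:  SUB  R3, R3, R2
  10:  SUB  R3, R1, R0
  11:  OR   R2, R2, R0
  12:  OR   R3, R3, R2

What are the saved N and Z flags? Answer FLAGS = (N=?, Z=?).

after  0: R0=0xe4 R1=0x40 R2=0x61 R3=0xdf  N=1 Z=0
after  1: R0=0xe4 R1=0x40 R2=0x61 R3=0x85  N=1 Z=0
after  2: R0=0xe4 R1=0x40 R2=0x61 R3=0x61  N=0 Z=0
after  3: R0=0xe4 R1=0x61 R2=0x61 R3=0x61  N=0 Z=0
after  4: R0=0xe4 R1=0x61 R2=0x60 R3=0x61  N=0 Z=0
after  5: R0=0x45 R1=0x61 R2=0x60 R3=0x61  N=0 Z=0
after  6: R0=0x45 R1=0x61 R2=0x01 R3=0x61  N=0 Z=0
-- IRQ taken; context saved, return-PC = 7 --

FLAGS = (N=0, Z=0)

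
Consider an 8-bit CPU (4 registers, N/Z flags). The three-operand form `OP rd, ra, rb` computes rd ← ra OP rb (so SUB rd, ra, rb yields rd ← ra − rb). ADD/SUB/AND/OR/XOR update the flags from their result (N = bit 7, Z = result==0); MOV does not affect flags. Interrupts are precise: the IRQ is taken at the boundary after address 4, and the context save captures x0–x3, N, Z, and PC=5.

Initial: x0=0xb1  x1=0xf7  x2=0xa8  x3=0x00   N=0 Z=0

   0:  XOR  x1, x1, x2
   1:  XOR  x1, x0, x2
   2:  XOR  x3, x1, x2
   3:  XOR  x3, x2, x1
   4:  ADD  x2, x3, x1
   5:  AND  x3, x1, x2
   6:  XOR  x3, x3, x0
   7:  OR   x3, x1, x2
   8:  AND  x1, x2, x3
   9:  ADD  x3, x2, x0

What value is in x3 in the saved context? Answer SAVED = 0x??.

SAVED = 0xb1

after  0: x0=0xb1 x1=0x5f x2=0xa8 x3=0x00  N=0 Z=0
after  1: x0=0xb1 x1=0x19 x2=0xa8 x3=0x00  N=0 Z=0
after  2: x0=0xb1 x1=0x19 x2=0xa8 x3=0xb1  N=1 Z=0
after  3: x0=0xb1 x1=0x19 x2=0xa8 x3=0xb1  N=1 Z=0
after  4: x0=0xb1 x1=0x19 x2=0xca x3=0xb1  N=1 Z=0
-- IRQ taken; context saved, return-PC = 5 --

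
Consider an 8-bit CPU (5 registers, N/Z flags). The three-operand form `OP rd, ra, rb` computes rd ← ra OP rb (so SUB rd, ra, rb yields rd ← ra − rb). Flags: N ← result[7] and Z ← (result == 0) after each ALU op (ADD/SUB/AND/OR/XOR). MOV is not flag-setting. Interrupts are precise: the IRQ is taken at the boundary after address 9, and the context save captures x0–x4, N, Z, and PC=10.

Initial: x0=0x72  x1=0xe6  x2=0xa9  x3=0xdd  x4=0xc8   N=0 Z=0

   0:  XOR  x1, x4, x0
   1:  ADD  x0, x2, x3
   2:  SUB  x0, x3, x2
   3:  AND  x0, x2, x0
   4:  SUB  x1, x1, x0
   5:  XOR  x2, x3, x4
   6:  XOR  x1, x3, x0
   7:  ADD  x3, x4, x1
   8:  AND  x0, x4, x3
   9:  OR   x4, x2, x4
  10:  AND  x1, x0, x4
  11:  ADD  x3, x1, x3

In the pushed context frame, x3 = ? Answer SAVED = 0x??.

SAVED = 0xc5

after  0: x0=0x72 x1=0xba x2=0xa9 x3=0xdd x4=0xc8  N=1 Z=0
after  1: x0=0x86 x1=0xba x2=0xa9 x3=0xdd x4=0xc8  N=1 Z=0
after  2: x0=0x34 x1=0xba x2=0xa9 x3=0xdd x4=0xc8  N=0 Z=0
after  3: x0=0x20 x1=0xba x2=0xa9 x3=0xdd x4=0xc8  N=0 Z=0
after  4: x0=0x20 x1=0x9a x2=0xa9 x3=0xdd x4=0xc8  N=1 Z=0
after  5: x0=0x20 x1=0x9a x2=0x15 x3=0xdd x4=0xc8  N=0 Z=0
after  6: x0=0x20 x1=0xfd x2=0x15 x3=0xdd x4=0xc8  N=1 Z=0
after  7: x0=0x20 x1=0xfd x2=0x15 x3=0xc5 x4=0xc8  N=1 Z=0
after  8: x0=0xc0 x1=0xfd x2=0x15 x3=0xc5 x4=0xc8  N=1 Z=0
after  9: x0=0xc0 x1=0xfd x2=0x15 x3=0xc5 x4=0xdd  N=1 Z=0
-- IRQ taken; context saved, return-PC = 10 --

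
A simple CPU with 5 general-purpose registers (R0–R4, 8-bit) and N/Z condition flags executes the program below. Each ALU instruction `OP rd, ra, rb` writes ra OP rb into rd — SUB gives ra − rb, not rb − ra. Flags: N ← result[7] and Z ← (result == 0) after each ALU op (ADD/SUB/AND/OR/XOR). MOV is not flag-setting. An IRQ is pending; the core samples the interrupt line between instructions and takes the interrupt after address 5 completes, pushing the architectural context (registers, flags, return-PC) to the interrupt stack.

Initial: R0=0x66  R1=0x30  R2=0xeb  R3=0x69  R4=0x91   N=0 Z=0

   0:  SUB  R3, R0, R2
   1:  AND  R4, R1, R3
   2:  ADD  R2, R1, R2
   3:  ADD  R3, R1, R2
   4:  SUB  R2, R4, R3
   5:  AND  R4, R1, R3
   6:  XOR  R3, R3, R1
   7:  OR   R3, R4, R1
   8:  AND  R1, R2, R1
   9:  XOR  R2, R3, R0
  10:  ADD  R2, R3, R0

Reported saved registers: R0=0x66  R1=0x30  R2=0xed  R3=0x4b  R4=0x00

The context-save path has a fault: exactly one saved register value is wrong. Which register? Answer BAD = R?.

after  0: R0=0x66 R1=0x30 R2=0xeb R3=0x7b R4=0x91  N=0 Z=0
after  1: R0=0x66 R1=0x30 R2=0xeb R3=0x7b R4=0x30  N=0 Z=0
after  2: R0=0x66 R1=0x30 R2=0x1b R3=0x7b R4=0x30  N=0 Z=0
after  3: R0=0x66 R1=0x30 R2=0x1b R3=0x4b R4=0x30  N=0 Z=0
after  4: R0=0x66 R1=0x30 R2=0xe5 R3=0x4b R4=0x30  N=1 Z=0
after  5: R0=0x66 R1=0x30 R2=0xe5 R3=0x4b R4=0x00  N=0 Z=1
-- IRQ taken; context saved, return-PC = 6 --
mismatch: R2: reported 0xed vs actual 0xe5

BAD = R2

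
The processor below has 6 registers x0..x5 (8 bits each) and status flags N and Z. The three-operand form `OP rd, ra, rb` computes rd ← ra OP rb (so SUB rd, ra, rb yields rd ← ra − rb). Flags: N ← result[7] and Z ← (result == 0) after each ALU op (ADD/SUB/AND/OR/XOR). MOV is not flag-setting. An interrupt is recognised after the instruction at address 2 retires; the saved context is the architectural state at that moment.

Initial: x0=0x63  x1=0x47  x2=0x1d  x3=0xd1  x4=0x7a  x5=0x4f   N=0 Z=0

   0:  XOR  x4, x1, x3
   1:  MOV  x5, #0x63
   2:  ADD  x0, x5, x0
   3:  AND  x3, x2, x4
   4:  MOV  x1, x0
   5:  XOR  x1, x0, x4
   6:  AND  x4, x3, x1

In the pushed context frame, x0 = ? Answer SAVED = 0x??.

SAVED = 0xc6

after  0: x0=0x63 x1=0x47 x2=0x1d x3=0xd1 x4=0x96 x5=0x4f  N=1 Z=0
after  1: x0=0x63 x1=0x47 x2=0x1d x3=0xd1 x4=0x96 x5=0x63  N=1 Z=0
after  2: x0=0xc6 x1=0x47 x2=0x1d x3=0xd1 x4=0x96 x5=0x63  N=1 Z=0
-- IRQ taken; context saved, return-PC = 3 --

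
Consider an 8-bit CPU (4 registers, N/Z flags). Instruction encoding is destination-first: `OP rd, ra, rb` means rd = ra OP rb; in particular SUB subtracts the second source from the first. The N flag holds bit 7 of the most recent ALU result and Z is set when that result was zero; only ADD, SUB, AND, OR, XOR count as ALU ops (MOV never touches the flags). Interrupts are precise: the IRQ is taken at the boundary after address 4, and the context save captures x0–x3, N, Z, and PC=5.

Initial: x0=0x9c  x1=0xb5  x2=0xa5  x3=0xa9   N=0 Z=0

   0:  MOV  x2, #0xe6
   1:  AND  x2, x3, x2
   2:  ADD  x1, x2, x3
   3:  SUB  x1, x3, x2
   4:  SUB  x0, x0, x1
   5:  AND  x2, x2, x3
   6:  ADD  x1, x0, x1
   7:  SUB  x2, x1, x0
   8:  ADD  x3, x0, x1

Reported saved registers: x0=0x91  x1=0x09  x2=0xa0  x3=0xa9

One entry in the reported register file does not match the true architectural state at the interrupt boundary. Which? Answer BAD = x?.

after  0: x0=0x9c x1=0xb5 x2=0xe6 x3=0xa9  N=0 Z=0
after  1: x0=0x9c x1=0xb5 x2=0xa0 x3=0xa9  N=1 Z=0
after  2: x0=0x9c x1=0x49 x2=0xa0 x3=0xa9  N=0 Z=0
after  3: x0=0x9c x1=0x09 x2=0xa0 x3=0xa9  N=0 Z=0
after  4: x0=0x93 x1=0x09 x2=0xa0 x3=0xa9  N=1 Z=0
-- IRQ taken; context saved, return-PC = 5 --
mismatch: x0: reported 0x91 vs actual 0x93

BAD = x0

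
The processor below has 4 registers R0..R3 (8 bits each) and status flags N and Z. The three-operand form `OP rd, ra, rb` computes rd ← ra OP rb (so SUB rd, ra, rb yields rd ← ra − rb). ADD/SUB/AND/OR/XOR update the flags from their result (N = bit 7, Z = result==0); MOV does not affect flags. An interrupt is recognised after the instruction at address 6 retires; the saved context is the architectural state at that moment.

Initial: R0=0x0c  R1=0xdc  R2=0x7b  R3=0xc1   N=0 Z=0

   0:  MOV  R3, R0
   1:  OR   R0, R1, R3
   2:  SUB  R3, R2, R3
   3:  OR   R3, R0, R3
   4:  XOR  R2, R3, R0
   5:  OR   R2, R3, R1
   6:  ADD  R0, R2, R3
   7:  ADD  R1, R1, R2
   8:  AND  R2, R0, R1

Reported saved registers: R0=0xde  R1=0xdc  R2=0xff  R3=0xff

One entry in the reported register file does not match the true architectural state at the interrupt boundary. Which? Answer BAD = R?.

after  0: R0=0x0c R1=0xdc R2=0x7b R3=0x0c  N=0 Z=0
after  1: R0=0xdc R1=0xdc R2=0x7b R3=0x0c  N=1 Z=0
after  2: R0=0xdc R1=0xdc R2=0x7b R3=0x6f  N=0 Z=0
after  3: R0=0xdc R1=0xdc R2=0x7b R3=0xff  N=1 Z=0
after  4: R0=0xdc R1=0xdc R2=0x23 R3=0xff  N=0 Z=0
after  5: R0=0xdc R1=0xdc R2=0xff R3=0xff  N=1 Z=0
after  6: R0=0xfe R1=0xdc R2=0xff R3=0xff  N=1 Z=0
-- IRQ taken; context saved, return-PC = 7 --
mismatch: R0: reported 0xde vs actual 0xfe

BAD = R0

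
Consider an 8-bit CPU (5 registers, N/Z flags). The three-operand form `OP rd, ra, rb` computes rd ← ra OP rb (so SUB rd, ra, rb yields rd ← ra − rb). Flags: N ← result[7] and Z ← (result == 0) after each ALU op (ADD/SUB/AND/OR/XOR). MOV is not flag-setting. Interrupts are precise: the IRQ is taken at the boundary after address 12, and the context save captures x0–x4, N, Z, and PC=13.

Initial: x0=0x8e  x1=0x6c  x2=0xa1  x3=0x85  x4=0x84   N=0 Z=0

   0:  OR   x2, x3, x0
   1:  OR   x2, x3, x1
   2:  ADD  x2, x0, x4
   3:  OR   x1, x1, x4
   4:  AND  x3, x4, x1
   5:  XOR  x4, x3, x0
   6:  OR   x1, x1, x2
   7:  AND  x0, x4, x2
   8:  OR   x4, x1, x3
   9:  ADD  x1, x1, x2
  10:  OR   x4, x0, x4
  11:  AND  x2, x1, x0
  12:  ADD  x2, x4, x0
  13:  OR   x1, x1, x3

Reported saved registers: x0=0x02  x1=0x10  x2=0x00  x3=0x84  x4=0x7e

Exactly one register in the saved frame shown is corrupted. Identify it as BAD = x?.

BAD = x4

after  0: x0=0x8e x1=0x6c x2=0x8f x3=0x85 x4=0x84  N=1 Z=0
after  1: x0=0x8e x1=0x6c x2=0xed x3=0x85 x4=0x84  N=1 Z=0
after  2: x0=0x8e x1=0x6c x2=0x12 x3=0x85 x4=0x84  N=0 Z=0
after  3: x0=0x8e x1=0xec x2=0x12 x3=0x85 x4=0x84  N=1 Z=0
after  4: x0=0x8e x1=0xec x2=0x12 x3=0x84 x4=0x84  N=1 Z=0
after  5: x0=0x8e x1=0xec x2=0x12 x3=0x84 x4=0x0a  N=0 Z=0
after  6: x0=0x8e x1=0xfe x2=0x12 x3=0x84 x4=0x0a  N=1 Z=0
after  7: x0=0x02 x1=0xfe x2=0x12 x3=0x84 x4=0x0a  N=0 Z=0
after  8: x0=0x02 x1=0xfe x2=0x12 x3=0x84 x4=0xfe  N=1 Z=0
after  9: x0=0x02 x1=0x10 x2=0x12 x3=0x84 x4=0xfe  N=0 Z=0
after 10: x0=0x02 x1=0x10 x2=0x12 x3=0x84 x4=0xfe  N=1 Z=0
after 11: x0=0x02 x1=0x10 x2=0x00 x3=0x84 x4=0xfe  N=0 Z=1
after 12: x0=0x02 x1=0x10 x2=0x00 x3=0x84 x4=0xfe  N=0 Z=1
-- IRQ taken; context saved, return-PC = 13 --
mismatch: x4: reported 0x7e vs actual 0xfe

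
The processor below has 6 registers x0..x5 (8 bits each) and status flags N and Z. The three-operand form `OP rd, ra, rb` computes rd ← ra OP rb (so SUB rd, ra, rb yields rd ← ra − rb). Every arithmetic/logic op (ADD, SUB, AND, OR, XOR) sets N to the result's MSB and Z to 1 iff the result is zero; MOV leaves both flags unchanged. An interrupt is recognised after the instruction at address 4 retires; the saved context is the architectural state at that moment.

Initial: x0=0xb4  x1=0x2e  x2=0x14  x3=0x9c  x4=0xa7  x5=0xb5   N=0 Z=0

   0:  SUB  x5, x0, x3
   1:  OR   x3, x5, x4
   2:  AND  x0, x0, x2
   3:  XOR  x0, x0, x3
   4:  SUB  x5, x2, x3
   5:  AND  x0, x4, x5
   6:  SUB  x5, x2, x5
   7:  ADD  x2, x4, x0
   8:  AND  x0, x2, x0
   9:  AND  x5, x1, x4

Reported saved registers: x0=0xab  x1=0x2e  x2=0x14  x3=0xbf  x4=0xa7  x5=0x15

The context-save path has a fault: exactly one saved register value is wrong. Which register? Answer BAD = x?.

after  0: x0=0xb4 x1=0x2e x2=0x14 x3=0x9c x4=0xa7 x5=0x18  N=0 Z=0
after  1: x0=0xb4 x1=0x2e x2=0x14 x3=0xbf x4=0xa7 x5=0x18  N=1 Z=0
after  2: x0=0x14 x1=0x2e x2=0x14 x3=0xbf x4=0xa7 x5=0x18  N=0 Z=0
after  3: x0=0xab x1=0x2e x2=0x14 x3=0xbf x4=0xa7 x5=0x18  N=1 Z=0
after  4: x0=0xab x1=0x2e x2=0x14 x3=0xbf x4=0xa7 x5=0x55  N=0 Z=0
-- IRQ taken; context saved, return-PC = 5 --
mismatch: x5: reported 0x15 vs actual 0x55

BAD = x5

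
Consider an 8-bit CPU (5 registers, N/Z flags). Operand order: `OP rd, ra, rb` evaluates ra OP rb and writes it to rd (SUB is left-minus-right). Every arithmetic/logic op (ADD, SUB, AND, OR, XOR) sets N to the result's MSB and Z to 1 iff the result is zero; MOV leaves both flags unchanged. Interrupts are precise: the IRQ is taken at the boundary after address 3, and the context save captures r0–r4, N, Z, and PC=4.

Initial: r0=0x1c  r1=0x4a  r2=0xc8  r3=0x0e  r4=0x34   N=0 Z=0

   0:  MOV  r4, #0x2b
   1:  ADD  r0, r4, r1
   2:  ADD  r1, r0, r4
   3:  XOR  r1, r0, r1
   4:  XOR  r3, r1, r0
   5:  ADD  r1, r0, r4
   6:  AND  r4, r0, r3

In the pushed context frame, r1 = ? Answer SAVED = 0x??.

SAVED = 0xd5

after  0: r0=0x1c r1=0x4a r2=0xc8 r3=0x0e r4=0x2b  N=0 Z=0
after  1: r0=0x75 r1=0x4a r2=0xc8 r3=0x0e r4=0x2b  N=0 Z=0
after  2: r0=0x75 r1=0xa0 r2=0xc8 r3=0x0e r4=0x2b  N=1 Z=0
after  3: r0=0x75 r1=0xd5 r2=0xc8 r3=0x0e r4=0x2b  N=1 Z=0
-- IRQ taken; context saved, return-PC = 4 --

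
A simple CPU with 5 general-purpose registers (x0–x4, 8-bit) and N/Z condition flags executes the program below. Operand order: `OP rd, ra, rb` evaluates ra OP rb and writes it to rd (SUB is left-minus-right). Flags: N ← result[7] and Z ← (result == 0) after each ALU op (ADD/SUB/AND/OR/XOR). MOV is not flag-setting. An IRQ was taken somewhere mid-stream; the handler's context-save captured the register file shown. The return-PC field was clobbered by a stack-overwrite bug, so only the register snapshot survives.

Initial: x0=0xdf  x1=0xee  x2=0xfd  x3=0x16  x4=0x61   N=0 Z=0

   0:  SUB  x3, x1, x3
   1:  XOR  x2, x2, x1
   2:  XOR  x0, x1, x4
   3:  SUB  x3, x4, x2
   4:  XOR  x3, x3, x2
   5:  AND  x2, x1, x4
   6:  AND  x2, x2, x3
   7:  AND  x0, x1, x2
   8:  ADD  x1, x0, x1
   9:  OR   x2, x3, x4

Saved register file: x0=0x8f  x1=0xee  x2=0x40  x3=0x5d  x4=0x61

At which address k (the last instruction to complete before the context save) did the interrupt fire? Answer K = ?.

after  0: x0=0xdf x1=0xee x2=0xfd x3=0xd8 x4=0x61  N=1 Z=0
after  1: x0=0xdf x1=0xee x2=0x13 x3=0xd8 x4=0x61  N=0 Z=0
after  2: x0=0x8f x1=0xee x2=0x13 x3=0xd8 x4=0x61  N=1 Z=0
after  3: x0=0x8f x1=0xee x2=0x13 x3=0x4e x4=0x61  N=0 Z=0
after  4: x0=0x8f x1=0xee x2=0x13 x3=0x5d x4=0x61  N=0 Z=0
after  5: x0=0x8f x1=0xee x2=0x60 x3=0x5d x4=0x61  N=0 Z=0
after  6: x0=0x8f x1=0xee x2=0x40 x3=0x5d x4=0x61  N=0 Z=0
-- IRQ taken; context saved, return-PC = 7 --

K = 6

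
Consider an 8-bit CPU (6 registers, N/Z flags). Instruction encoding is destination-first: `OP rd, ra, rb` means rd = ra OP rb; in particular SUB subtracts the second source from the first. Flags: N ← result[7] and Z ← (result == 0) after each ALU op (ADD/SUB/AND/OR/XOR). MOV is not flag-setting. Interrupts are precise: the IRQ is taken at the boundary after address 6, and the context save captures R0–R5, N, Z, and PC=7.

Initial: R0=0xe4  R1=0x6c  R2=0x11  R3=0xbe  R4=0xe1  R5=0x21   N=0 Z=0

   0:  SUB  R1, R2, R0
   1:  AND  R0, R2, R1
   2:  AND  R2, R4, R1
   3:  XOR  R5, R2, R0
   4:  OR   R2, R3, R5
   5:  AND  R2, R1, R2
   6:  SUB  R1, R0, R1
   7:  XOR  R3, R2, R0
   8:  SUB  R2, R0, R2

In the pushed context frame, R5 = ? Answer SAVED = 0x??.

SAVED = 0x20

after  0: R0=0xe4 R1=0x2d R2=0x11 R3=0xbe R4=0xe1 R5=0x21  N=0 Z=0
after  1: R0=0x01 R1=0x2d R2=0x11 R3=0xbe R4=0xe1 R5=0x21  N=0 Z=0
after  2: R0=0x01 R1=0x2d R2=0x21 R3=0xbe R4=0xe1 R5=0x21  N=0 Z=0
after  3: R0=0x01 R1=0x2d R2=0x21 R3=0xbe R4=0xe1 R5=0x20  N=0 Z=0
after  4: R0=0x01 R1=0x2d R2=0xbe R3=0xbe R4=0xe1 R5=0x20  N=1 Z=0
after  5: R0=0x01 R1=0x2d R2=0x2c R3=0xbe R4=0xe1 R5=0x20  N=0 Z=0
after  6: R0=0x01 R1=0xd4 R2=0x2c R3=0xbe R4=0xe1 R5=0x20  N=1 Z=0
-- IRQ taken; context saved, return-PC = 7 --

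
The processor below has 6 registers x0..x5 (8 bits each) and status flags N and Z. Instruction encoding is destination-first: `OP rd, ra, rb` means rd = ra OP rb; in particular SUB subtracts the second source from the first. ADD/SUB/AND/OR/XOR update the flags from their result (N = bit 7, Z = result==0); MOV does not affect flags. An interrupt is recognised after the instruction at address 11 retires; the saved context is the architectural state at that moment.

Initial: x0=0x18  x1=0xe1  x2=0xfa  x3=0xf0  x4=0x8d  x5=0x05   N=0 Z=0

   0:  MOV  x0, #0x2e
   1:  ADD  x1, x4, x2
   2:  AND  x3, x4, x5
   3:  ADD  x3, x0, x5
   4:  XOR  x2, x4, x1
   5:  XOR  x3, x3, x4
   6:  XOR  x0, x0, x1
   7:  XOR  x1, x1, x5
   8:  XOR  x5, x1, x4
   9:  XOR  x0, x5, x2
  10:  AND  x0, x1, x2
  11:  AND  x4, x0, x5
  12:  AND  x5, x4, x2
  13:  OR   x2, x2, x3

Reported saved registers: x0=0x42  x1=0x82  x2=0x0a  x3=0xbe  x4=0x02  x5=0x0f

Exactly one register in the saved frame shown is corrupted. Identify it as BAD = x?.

BAD = x0

after  0: x0=0x2e x1=0xe1 x2=0xfa x3=0xf0 x4=0x8d x5=0x05  N=0 Z=0
after  1: x0=0x2e x1=0x87 x2=0xfa x3=0xf0 x4=0x8d x5=0x05  N=1 Z=0
after  2: x0=0x2e x1=0x87 x2=0xfa x3=0x05 x4=0x8d x5=0x05  N=0 Z=0
after  3: x0=0x2e x1=0x87 x2=0xfa x3=0x33 x4=0x8d x5=0x05  N=0 Z=0
after  4: x0=0x2e x1=0x87 x2=0x0a x3=0x33 x4=0x8d x5=0x05  N=0 Z=0
after  5: x0=0x2e x1=0x87 x2=0x0a x3=0xbe x4=0x8d x5=0x05  N=1 Z=0
after  6: x0=0xa9 x1=0x87 x2=0x0a x3=0xbe x4=0x8d x5=0x05  N=1 Z=0
after  7: x0=0xa9 x1=0x82 x2=0x0a x3=0xbe x4=0x8d x5=0x05  N=1 Z=0
after  8: x0=0xa9 x1=0x82 x2=0x0a x3=0xbe x4=0x8d x5=0x0f  N=0 Z=0
after  9: x0=0x05 x1=0x82 x2=0x0a x3=0xbe x4=0x8d x5=0x0f  N=0 Z=0
after 10: x0=0x02 x1=0x82 x2=0x0a x3=0xbe x4=0x8d x5=0x0f  N=0 Z=0
after 11: x0=0x02 x1=0x82 x2=0x0a x3=0xbe x4=0x02 x5=0x0f  N=0 Z=0
-- IRQ taken; context saved, return-PC = 12 --
mismatch: x0: reported 0x42 vs actual 0x02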